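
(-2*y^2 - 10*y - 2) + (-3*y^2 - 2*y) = -5*y^2 - 12*y - 2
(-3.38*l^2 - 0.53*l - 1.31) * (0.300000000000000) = -1.014*l^2 - 0.159*l - 0.393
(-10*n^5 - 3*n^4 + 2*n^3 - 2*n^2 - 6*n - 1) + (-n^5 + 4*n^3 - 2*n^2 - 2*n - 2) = -11*n^5 - 3*n^4 + 6*n^3 - 4*n^2 - 8*n - 3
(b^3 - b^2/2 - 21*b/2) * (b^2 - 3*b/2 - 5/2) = b^5 - 2*b^4 - 49*b^3/4 + 17*b^2 + 105*b/4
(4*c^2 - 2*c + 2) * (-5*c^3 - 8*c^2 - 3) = -20*c^5 - 22*c^4 + 6*c^3 - 28*c^2 + 6*c - 6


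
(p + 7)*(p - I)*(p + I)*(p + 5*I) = p^4 + 7*p^3 + 5*I*p^3 + p^2 + 35*I*p^2 + 7*p + 5*I*p + 35*I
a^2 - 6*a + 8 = (a - 4)*(a - 2)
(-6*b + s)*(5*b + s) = -30*b^2 - b*s + s^2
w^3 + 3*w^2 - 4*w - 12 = (w - 2)*(w + 2)*(w + 3)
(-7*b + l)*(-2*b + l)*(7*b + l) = 98*b^3 - 49*b^2*l - 2*b*l^2 + l^3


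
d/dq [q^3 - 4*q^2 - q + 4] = 3*q^2 - 8*q - 1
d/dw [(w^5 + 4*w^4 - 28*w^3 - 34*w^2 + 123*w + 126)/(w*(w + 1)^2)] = 2*(w^5 + 3*w^4 + 3*w^3 - 14*w^2 - 126*w - 63)/(w^2*(w^2 + 2*w + 1))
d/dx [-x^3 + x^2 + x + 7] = -3*x^2 + 2*x + 1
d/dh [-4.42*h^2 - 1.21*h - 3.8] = -8.84*h - 1.21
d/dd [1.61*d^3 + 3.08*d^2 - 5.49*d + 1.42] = 4.83*d^2 + 6.16*d - 5.49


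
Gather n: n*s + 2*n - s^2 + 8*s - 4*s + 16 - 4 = n*(s + 2) - s^2 + 4*s + 12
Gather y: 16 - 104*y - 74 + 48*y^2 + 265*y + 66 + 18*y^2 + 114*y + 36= 66*y^2 + 275*y + 44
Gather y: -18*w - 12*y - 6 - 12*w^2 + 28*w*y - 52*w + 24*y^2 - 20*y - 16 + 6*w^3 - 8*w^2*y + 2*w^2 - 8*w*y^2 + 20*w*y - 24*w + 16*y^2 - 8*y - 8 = 6*w^3 - 10*w^2 - 94*w + y^2*(40 - 8*w) + y*(-8*w^2 + 48*w - 40) - 30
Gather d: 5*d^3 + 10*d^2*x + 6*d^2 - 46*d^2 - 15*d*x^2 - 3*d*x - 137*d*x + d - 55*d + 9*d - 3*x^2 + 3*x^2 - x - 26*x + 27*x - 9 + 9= 5*d^3 + d^2*(10*x - 40) + d*(-15*x^2 - 140*x - 45)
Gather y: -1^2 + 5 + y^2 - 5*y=y^2 - 5*y + 4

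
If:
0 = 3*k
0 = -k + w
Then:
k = 0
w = 0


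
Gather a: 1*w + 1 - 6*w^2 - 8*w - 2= -6*w^2 - 7*w - 1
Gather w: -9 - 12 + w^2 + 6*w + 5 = w^2 + 6*w - 16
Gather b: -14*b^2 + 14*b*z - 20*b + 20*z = -14*b^2 + b*(14*z - 20) + 20*z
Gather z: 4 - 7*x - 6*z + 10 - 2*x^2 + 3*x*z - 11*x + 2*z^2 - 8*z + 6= -2*x^2 - 18*x + 2*z^2 + z*(3*x - 14) + 20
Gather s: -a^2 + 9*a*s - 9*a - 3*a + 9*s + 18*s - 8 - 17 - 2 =-a^2 - 12*a + s*(9*a + 27) - 27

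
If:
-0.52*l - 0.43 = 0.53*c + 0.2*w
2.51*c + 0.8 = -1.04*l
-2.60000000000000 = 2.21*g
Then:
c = 0.275862068965517*w + 0.0413793103448276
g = -1.18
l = -0.6657824933687*w - 0.869098143236074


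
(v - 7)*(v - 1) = v^2 - 8*v + 7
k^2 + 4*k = k*(k + 4)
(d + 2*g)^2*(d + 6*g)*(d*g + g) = d^4*g + 10*d^3*g^2 + d^3*g + 28*d^2*g^3 + 10*d^2*g^2 + 24*d*g^4 + 28*d*g^3 + 24*g^4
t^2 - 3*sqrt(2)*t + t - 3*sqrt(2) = (t + 1)*(t - 3*sqrt(2))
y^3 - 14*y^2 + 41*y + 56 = (y - 8)*(y - 7)*(y + 1)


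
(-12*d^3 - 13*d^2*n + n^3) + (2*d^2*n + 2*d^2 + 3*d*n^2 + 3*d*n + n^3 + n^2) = -12*d^3 - 11*d^2*n + 2*d^2 + 3*d*n^2 + 3*d*n + 2*n^3 + n^2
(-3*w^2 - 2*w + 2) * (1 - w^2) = 3*w^4 + 2*w^3 - 5*w^2 - 2*w + 2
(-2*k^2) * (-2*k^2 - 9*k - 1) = 4*k^4 + 18*k^3 + 2*k^2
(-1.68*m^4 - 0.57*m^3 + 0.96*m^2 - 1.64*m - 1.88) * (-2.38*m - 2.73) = 3.9984*m^5 + 5.943*m^4 - 0.7287*m^3 + 1.2824*m^2 + 8.9516*m + 5.1324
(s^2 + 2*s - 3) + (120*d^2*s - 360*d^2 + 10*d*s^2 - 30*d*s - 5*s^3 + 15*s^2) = 120*d^2*s - 360*d^2 + 10*d*s^2 - 30*d*s - 5*s^3 + 16*s^2 + 2*s - 3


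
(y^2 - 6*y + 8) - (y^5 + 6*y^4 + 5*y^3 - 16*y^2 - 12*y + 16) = -y^5 - 6*y^4 - 5*y^3 + 17*y^2 + 6*y - 8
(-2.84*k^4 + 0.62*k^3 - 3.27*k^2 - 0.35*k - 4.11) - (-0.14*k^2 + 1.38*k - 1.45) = -2.84*k^4 + 0.62*k^3 - 3.13*k^2 - 1.73*k - 2.66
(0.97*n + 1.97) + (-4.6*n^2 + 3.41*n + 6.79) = -4.6*n^2 + 4.38*n + 8.76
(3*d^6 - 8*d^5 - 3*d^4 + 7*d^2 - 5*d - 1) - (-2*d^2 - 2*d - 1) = 3*d^6 - 8*d^5 - 3*d^4 + 9*d^2 - 3*d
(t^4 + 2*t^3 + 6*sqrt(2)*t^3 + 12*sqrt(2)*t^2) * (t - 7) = t^5 - 5*t^4 + 6*sqrt(2)*t^4 - 30*sqrt(2)*t^3 - 14*t^3 - 84*sqrt(2)*t^2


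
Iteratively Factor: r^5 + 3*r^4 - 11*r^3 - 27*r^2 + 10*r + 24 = (r + 4)*(r^4 - r^3 - 7*r^2 + r + 6) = (r - 1)*(r + 4)*(r^3 - 7*r - 6) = (r - 3)*(r - 1)*(r + 4)*(r^2 + 3*r + 2) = (r - 3)*(r - 1)*(r + 2)*(r + 4)*(r + 1)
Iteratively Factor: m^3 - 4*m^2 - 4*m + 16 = (m + 2)*(m^2 - 6*m + 8) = (m - 4)*(m + 2)*(m - 2)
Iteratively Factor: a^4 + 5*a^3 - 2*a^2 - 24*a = (a - 2)*(a^3 + 7*a^2 + 12*a) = a*(a - 2)*(a^2 + 7*a + 12) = a*(a - 2)*(a + 4)*(a + 3)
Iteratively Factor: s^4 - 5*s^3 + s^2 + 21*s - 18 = (s + 2)*(s^3 - 7*s^2 + 15*s - 9) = (s - 3)*(s + 2)*(s^2 - 4*s + 3) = (s - 3)*(s - 1)*(s + 2)*(s - 3)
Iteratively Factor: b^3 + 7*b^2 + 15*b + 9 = (b + 1)*(b^2 + 6*b + 9) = (b + 1)*(b + 3)*(b + 3)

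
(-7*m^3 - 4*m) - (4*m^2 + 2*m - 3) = -7*m^3 - 4*m^2 - 6*m + 3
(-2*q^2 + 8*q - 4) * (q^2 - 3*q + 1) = -2*q^4 + 14*q^3 - 30*q^2 + 20*q - 4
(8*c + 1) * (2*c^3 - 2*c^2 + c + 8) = 16*c^4 - 14*c^3 + 6*c^2 + 65*c + 8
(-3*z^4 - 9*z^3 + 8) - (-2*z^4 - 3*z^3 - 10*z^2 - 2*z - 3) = -z^4 - 6*z^3 + 10*z^2 + 2*z + 11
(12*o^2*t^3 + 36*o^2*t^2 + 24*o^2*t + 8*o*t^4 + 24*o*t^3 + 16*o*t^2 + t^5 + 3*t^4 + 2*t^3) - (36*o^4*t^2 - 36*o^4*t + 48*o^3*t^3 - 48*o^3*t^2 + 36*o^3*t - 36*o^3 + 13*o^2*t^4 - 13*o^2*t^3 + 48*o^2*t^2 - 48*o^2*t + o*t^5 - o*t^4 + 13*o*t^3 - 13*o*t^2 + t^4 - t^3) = -36*o^4*t^2 + 36*o^4*t - 48*o^3*t^3 + 48*o^3*t^2 - 36*o^3*t + 36*o^3 - 13*o^2*t^4 + 25*o^2*t^3 - 12*o^2*t^2 + 72*o^2*t - o*t^5 + 9*o*t^4 + 11*o*t^3 + 29*o*t^2 + t^5 + 2*t^4 + 3*t^3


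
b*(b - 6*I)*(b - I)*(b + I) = b^4 - 6*I*b^3 + b^2 - 6*I*b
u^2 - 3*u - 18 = (u - 6)*(u + 3)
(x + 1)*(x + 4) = x^2 + 5*x + 4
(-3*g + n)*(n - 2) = -3*g*n + 6*g + n^2 - 2*n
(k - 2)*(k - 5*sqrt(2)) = k^2 - 5*sqrt(2)*k - 2*k + 10*sqrt(2)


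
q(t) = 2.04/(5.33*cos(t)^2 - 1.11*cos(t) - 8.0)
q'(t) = 2.04*(10.66*sin(t)*cos(t) - 1.11*sin(t))/(5.33*cos(t)^2 - 1.11*cos(t) - 8.0)^2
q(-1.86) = -0.28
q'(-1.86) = 0.15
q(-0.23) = -0.51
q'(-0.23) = -0.27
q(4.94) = -0.26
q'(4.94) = -0.04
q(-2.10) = -0.34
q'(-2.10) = 0.31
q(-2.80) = -0.92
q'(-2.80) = 1.54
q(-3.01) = -1.23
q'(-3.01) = 1.13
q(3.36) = -1.11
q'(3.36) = 1.51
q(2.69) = -0.76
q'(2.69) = -1.32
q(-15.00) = -0.50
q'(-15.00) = 0.73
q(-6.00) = -0.49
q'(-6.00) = 0.30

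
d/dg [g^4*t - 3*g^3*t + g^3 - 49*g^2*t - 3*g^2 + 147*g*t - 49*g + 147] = 4*g^3*t - 9*g^2*t + 3*g^2 - 98*g*t - 6*g + 147*t - 49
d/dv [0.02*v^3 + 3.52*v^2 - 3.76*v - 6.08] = 0.06*v^2 + 7.04*v - 3.76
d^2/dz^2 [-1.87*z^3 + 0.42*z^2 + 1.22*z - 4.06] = 0.84 - 11.22*z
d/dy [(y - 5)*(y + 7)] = 2*y + 2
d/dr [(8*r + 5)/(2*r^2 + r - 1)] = (16*r^2 + 8*r - (4*r + 1)*(8*r + 5) - 8)/(2*r^2 + r - 1)^2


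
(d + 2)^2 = d^2 + 4*d + 4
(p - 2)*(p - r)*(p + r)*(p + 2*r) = p^4 + 2*p^3*r - 2*p^3 - p^2*r^2 - 4*p^2*r - 2*p*r^3 + 2*p*r^2 + 4*r^3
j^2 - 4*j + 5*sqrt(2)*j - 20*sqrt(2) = (j - 4)*(j + 5*sqrt(2))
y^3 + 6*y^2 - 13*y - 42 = (y - 3)*(y + 2)*(y + 7)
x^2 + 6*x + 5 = (x + 1)*(x + 5)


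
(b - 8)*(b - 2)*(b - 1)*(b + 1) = b^4 - 10*b^3 + 15*b^2 + 10*b - 16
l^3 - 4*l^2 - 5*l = l*(l - 5)*(l + 1)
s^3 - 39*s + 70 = (s - 5)*(s - 2)*(s + 7)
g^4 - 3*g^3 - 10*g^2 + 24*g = g*(g - 4)*(g - 2)*(g + 3)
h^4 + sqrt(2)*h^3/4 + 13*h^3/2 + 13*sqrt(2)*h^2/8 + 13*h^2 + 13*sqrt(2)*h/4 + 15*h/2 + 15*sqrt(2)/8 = (h + 5/2)*(h + 3)*(sqrt(2)*h/2 + sqrt(2)/2)*(sqrt(2)*h + 1/2)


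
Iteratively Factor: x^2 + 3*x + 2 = (x + 1)*(x + 2)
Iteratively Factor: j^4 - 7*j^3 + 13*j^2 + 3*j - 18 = (j - 3)*(j^3 - 4*j^2 + j + 6) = (j - 3)^2*(j^2 - j - 2) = (j - 3)^2*(j + 1)*(j - 2)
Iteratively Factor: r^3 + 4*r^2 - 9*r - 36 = (r + 3)*(r^2 + r - 12) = (r + 3)*(r + 4)*(r - 3)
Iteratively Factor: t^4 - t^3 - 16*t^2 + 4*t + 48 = (t + 3)*(t^3 - 4*t^2 - 4*t + 16) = (t - 4)*(t + 3)*(t^2 - 4) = (t - 4)*(t - 2)*(t + 3)*(t + 2)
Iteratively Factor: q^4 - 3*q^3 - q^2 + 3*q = (q - 3)*(q^3 - q) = (q - 3)*(q + 1)*(q^2 - q) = q*(q - 3)*(q + 1)*(q - 1)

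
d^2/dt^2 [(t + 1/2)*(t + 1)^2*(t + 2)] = 12*t^2 + 27*t + 14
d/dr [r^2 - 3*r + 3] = 2*r - 3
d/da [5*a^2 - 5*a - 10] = 10*a - 5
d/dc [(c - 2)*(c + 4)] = 2*c + 2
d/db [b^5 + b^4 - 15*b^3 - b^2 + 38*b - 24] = 5*b^4 + 4*b^3 - 45*b^2 - 2*b + 38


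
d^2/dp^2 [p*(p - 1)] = 2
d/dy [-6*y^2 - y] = -12*y - 1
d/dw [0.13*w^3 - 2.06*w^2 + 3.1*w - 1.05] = 0.39*w^2 - 4.12*w + 3.1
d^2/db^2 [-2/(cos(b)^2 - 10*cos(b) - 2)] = (-8*sin(b)^4 + 220*sin(b)^2 - 35*cos(b) + 15*cos(3*b) + 196)/(sin(b)^2 + 10*cos(b) + 1)^3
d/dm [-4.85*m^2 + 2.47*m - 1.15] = 2.47 - 9.7*m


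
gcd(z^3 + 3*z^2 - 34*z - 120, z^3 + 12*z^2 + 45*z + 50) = z + 5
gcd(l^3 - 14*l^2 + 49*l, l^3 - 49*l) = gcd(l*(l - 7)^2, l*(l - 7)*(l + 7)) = l^2 - 7*l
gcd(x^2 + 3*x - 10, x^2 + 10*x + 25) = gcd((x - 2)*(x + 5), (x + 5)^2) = x + 5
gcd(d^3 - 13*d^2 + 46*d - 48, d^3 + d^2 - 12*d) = d - 3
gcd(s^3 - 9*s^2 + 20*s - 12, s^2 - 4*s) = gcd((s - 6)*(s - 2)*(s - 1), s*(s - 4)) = 1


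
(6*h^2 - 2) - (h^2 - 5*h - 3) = 5*h^2 + 5*h + 1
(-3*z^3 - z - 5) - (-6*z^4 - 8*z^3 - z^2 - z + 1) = 6*z^4 + 5*z^3 + z^2 - 6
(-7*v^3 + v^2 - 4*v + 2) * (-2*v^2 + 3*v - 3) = 14*v^5 - 23*v^4 + 32*v^3 - 19*v^2 + 18*v - 6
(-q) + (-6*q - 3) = -7*q - 3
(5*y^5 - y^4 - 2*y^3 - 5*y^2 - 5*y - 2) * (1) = 5*y^5 - y^4 - 2*y^3 - 5*y^2 - 5*y - 2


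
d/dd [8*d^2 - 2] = 16*d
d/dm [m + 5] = 1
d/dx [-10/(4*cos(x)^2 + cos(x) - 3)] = -10*(8*cos(x) + 1)*sin(x)/(4*cos(x)^2 + cos(x) - 3)^2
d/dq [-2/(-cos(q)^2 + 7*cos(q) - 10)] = 2*(2*cos(q) - 7)*sin(q)/(cos(q)^2 - 7*cos(q) + 10)^2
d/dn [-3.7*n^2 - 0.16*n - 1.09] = -7.4*n - 0.16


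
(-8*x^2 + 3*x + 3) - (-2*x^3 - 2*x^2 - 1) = 2*x^3 - 6*x^2 + 3*x + 4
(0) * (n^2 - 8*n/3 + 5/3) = 0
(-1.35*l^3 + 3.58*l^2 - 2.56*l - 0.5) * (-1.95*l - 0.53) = 2.6325*l^4 - 6.2655*l^3 + 3.0946*l^2 + 2.3318*l + 0.265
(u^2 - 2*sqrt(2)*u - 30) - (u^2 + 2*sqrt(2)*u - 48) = -4*sqrt(2)*u + 18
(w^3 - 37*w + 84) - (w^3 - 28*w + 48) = 36 - 9*w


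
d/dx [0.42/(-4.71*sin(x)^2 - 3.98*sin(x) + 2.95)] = (3.9564*sin(x) + 1.6716)*cos(x)/(4.71*sin(x)^2 + 3.98*sin(x) - 2.95)^2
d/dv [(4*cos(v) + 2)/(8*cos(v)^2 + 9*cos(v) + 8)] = 2*(16*cos(v)^2 + 16*cos(v) - 7)*sin(v)/(-8*sin(v)^2 + 9*cos(v) + 16)^2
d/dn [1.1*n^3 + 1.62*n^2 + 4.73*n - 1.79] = 3.3*n^2 + 3.24*n + 4.73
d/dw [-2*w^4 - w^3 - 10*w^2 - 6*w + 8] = -8*w^3 - 3*w^2 - 20*w - 6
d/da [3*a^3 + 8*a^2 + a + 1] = 9*a^2 + 16*a + 1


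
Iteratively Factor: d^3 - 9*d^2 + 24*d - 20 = (d - 2)*(d^2 - 7*d + 10) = (d - 2)^2*(d - 5)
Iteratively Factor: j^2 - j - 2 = (j + 1)*(j - 2)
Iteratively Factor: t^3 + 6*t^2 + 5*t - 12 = (t + 4)*(t^2 + 2*t - 3) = (t - 1)*(t + 4)*(t + 3)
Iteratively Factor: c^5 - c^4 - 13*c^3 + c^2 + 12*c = (c + 1)*(c^4 - 2*c^3 - 11*c^2 + 12*c) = c*(c + 1)*(c^3 - 2*c^2 - 11*c + 12) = c*(c - 1)*(c + 1)*(c^2 - c - 12) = c*(c - 1)*(c + 1)*(c + 3)*(c - 4)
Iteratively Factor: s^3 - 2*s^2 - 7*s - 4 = (s - 4)*(s^2 + 2*s + 1) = (s - 4)*(s + 1)*(s + 1)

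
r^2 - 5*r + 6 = (r - 3)*(r - 2)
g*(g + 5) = g^2 + 5*g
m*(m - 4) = m^2 - 4*m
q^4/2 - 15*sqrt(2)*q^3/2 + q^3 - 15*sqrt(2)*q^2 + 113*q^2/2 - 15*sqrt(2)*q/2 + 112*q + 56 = (q - 8*sqrt(2))*(q - 7*sqrt(2))*(sqrt(2)*q/2 + sqrt(2)/2)^2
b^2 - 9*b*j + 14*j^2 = (b - 7*j)*(b - 2*j)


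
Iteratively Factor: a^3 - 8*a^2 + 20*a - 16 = (a - 4)*(a^2 - 4*a + 4) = (a - 4)*(a - 2)*(a - 2)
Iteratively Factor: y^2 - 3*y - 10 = (y + 2)*(y - 5)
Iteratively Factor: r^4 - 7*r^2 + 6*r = (r + 3)*(r^3 - 3*r^2 + 2*r) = (r - 2)*(r + 3)*(r^2 - r) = r*(r - 2)*(r + 3)*(r - 1)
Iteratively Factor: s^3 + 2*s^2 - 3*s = (s + 3)*(s^2 - s) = (s - 1)*(s + 3)*(s)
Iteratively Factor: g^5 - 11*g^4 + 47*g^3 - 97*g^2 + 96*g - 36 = (g - 2)*(g^4 - 9*g^3 + 29*g^2 - 39*g + 18) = (g - 2)*(g - 1)*(g^3 - 8*g^2 + 21*g - 18) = (g - 3)*(g - 2)*(g - 1)*(g^2 - 5*g + 6) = (g - 3)^2*(g - 2)*(g - 1)*(g - 2)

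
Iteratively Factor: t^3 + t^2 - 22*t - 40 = (t + 4)*(t^2 - 3*t - 10) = (t + 2)*(t + 4)*(t - 5)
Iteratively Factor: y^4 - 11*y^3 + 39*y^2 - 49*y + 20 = (y - 5)*(y^3 - 6*y^2 + 9*y - 4) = (y - 5)*(y - 4)*(y^2 - 2*y + 1) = (y - 5)*(y - 4)*(y - 1)*(y - 1)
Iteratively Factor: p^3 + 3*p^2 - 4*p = (p)*(p^2 + 3*p - 4) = p*(p + 4)*(p - 1)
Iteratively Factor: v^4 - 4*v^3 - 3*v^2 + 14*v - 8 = (v - 1)*(v^3 - 3*v^2 - 6*v + 8) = (v - 4)*(v - 1)*(v^2 + v - 2) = (v - 4)*(v - 1)^2*(v + 2)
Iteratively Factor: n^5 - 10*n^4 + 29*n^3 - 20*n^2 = (n)*(n^4 - 10*n^3 + 29*n^2 - 20*n) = n*(n - 4)*(n^3 - 6*n^2 + 5*n) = n*(n - 5)*(n - 4)*(n^2 - n) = n*(n - 5)*(n - 4)*(n - 1)*(n)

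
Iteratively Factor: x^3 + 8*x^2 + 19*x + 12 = (x + 3)*(x^2 + 5*x + 4) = (x + 3)*(x + 4)*(x + 1)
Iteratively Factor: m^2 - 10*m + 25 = (m - 5)*(m - 5)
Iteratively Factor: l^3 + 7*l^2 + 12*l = (l)*(l^2 + 7*l + 12) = l*(l + 3)*(l + 4)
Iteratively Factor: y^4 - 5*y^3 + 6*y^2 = (y)*(y^3 - 5*y^2 + 6*y) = y*(y - 3)*(y^2 - 2*y) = y*(y - 3)*(y - 2)*(y)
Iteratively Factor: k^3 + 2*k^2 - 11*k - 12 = (k + 4)*(k^2 - 2*k - 3) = (k + 1)*(k + 4)*(k - 3)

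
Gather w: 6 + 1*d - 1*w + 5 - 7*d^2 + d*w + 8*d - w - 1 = -7*d^2 + 9*d + w*(d - 2) + 10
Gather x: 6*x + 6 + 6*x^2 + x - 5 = 6*x^2 + 7*x + 1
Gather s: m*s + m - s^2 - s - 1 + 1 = m - s^2 + s*(m - 1)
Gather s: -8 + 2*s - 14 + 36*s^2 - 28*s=36*s^2 - 26*s - 22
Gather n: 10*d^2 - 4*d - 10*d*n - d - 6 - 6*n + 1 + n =10*d^2 - 5*d + n*(-10*d - 5) - 5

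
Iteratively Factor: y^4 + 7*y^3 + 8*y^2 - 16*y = (y + 4)*(y^3 + 3*y^2 - 4*y) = (y + 4)^2*(y^2 - y) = y*(y + 4)^2*(y - 1)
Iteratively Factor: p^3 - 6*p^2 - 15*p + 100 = (p - 5)*(p^2 - p - 20) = (p - 5)*(p + 4)*(p - 5)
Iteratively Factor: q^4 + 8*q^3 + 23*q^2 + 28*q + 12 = (q + 2)*(q^3 + 6*q^2 + 11*q + 6) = (q + 1)*(q + 2)*(q^2 + 5*q + 6) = (q + 1)*(q + 2)^2*(q + 3)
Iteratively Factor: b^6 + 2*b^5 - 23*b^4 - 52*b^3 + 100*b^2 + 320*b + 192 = (b - 3)*(b^5 + 5*b^4 - 8*b^3 - 76*b^2 - 128*b - 64) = (b - 3)*(b + 4)*(b^4 + b^3 - 12*b^2 - 28*b - 16) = (b - 3)*(b + 2)*(b + 4)*(b^3 - b^2 - 10*b - 8) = (b - 4)*(b - 3)*(b + 2)*(b + 4)*(b^2 + 3*b + 2) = (b - 4)*(b - 3)*(b + 2)^2*(b + 4)*(b + 1)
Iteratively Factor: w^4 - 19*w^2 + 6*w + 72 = (w + 4)*(w^3 - 4*w^2 - 3*w + 18) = (w + 2)*(w + 4)*(w^2 - 6*w + 9) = (w - 3)*(w + 2)*(w + 4)*(w - 3)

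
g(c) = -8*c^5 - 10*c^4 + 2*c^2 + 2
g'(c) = -40*c^4 - 40*c^3 + 4*c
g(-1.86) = 67.33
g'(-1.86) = -228.80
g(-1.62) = 27.64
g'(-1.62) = -111.92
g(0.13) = 2.03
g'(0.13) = 0.42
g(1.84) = -274.58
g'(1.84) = -700.31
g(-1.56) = 21.55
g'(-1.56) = -91.28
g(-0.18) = 2.06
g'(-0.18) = -0.53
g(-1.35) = 8.30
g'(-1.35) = -39.85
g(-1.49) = 15.90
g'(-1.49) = -70.80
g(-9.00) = 406946.00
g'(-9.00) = -233316.00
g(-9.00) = 406946.00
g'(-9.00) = -233316.00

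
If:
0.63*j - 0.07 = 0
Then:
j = 0.11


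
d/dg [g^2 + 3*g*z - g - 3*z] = 2*g + 3*z - 1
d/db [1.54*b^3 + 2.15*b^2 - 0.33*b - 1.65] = 4.62*b^2 + 4.3*b - 0.33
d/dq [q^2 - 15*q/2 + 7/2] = 2*q - 15/2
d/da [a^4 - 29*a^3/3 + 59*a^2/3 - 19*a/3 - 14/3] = 4*a^3 - 29*a^2 + 118*a/3 - 19/3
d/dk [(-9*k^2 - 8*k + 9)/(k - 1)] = (-9*k^2 + 18*k - 1)/(k^2 - 2*k + 1)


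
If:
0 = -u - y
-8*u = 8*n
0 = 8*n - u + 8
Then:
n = -8/9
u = 8/9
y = -8/9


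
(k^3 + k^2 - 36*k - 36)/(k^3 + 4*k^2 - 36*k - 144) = (k + 1)/(k + 4)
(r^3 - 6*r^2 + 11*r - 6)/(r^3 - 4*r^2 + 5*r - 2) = (r - 3)/(r - 1)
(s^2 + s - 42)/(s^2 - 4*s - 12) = (s + 7)/(s + 2)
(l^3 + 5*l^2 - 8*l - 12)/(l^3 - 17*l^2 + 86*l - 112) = (l^2 + 7*l + 6)/(l^2 - 15*l + 56)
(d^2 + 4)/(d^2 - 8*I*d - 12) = (d + 2*I)/(d - 6*I)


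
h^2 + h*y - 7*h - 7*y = (h - 7)*(h + y)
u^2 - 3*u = u*(u - 3)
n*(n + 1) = n^2 + n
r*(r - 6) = r^2 - 6*r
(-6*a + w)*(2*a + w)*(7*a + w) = -84*a^3 - 40*a^2*w + 3*a*w^2 + w^3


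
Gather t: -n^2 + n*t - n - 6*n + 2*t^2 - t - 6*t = -n^2 - 7*n + 2*t^2 + t*(n - 7)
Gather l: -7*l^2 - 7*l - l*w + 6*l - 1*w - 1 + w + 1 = -7*l^2 + l*(-w - 1)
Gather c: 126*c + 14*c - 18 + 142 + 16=140*c + 140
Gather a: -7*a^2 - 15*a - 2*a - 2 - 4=-7*a^2 - 17*a - 6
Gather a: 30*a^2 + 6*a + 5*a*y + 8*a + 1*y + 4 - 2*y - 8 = 30*a^2 + a*(5*y + 14) - y - 4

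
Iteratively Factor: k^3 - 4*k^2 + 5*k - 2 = (k - 1)*(k^2 - 3*k + 2) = (k - 1)^2*(k - 2)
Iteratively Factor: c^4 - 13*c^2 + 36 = (c + 3)*(c^3 - 3*c^2 - 4*c + 12) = (c - 2)*(c + 3)*(c^2 - c - 6) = (c - 3)*(c - 2)*(c + 3)*(c + 2)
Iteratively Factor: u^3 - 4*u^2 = (u)*(u^2 - 4*u) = u*(u - 4)*(u)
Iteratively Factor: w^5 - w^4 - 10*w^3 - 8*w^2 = (w)*(w^4 - w^3 - 10*w^2 - 8*w) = w^2*(w^3 - w^2 - 10*w - 8) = w^2*(w + 1)*(w^2 - 2*w - 8) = w^2*(w + 1)*(w + 2)*(w - 4)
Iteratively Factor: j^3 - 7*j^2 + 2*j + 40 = (j + 2)*(j^2 - 9*j + 20) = (j - 5)*(j + 2)*(j - 4)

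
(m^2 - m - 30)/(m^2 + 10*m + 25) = (m - 6)/(m + 5)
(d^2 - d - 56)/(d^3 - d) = (d^2 - d - 56)/(d^3 - d)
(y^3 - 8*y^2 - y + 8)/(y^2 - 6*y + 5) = (y^2 - 7*y - 8)/(y - 5)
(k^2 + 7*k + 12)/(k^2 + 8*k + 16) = (k + 3)/(k + 4)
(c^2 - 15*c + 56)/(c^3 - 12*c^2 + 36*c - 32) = (c - 7)/(c^2 - 4*c + 4)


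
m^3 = m^3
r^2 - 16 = (r - 4)*(r + 4)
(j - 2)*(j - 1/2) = j^2 - 5*j/2 + 1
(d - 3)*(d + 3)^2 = d^3 + 3*d^2 - 9*d - 27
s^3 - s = s*(s - 1)*(s + 1)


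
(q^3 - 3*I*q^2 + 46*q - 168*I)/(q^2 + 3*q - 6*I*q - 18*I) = (q^2 + 3*I*q + 28)/(q + 3)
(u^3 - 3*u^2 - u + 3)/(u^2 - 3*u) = u - 1/u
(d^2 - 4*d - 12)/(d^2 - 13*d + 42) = (d + 2)/(d - 7)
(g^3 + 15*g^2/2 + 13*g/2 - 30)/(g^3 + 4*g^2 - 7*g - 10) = (g^2 + 5*g/2 - 6)/(g^2 - g - 2)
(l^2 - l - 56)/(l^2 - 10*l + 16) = (l + 7)/(l - 2)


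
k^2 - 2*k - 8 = (k - 4)*(k + 2)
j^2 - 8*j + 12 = (j - 6)*(j - 2)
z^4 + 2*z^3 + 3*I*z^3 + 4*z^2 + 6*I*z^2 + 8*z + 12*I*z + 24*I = (z + 2)*(z - 2*I)*(z + 2*I)*(z + 3*I)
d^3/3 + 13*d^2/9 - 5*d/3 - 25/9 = (d/3 + 1/3)*(d - 5/3)*(d + 5)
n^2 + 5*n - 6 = (n - 1)*(n + 6)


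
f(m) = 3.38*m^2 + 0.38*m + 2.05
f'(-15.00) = -101.02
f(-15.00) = 756.85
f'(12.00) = 81.50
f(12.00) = 493.33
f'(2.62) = 18.09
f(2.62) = 26.25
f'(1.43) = 10.05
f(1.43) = 9.51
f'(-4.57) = -30.51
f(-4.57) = 70.90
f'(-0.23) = -1.17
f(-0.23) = 2.14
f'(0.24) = 2.00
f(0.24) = 2.34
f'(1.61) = 11.26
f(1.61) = 11.42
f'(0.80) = 5.79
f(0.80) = 4.52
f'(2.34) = 16.20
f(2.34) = 21.45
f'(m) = 6.76*m + 0.38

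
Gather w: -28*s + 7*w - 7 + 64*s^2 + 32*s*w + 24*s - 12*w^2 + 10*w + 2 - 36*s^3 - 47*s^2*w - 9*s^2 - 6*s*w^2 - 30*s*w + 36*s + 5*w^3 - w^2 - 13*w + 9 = -36*s^3 + 55*s^2 + 32*s + 5*w^3 + w^2*(-6*s - 13) + w*(-47*s^2 + 2*s + 4) + 4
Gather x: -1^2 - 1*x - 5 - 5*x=-6*x - 6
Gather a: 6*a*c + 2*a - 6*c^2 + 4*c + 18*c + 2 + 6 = a*(6*c + 2) - 6*c^2 + 22*c + 8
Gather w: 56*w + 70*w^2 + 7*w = 70*w^2 + 63*w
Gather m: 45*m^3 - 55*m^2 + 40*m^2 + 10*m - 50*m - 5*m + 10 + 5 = 45*m^3 - 15*m^2 - 45*m + 15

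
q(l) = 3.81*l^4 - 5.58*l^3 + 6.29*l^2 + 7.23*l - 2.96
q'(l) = 15.24*l^3 - 16.74*l^2 + 12.58*l + 7.23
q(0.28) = -0.54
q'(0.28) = 9.77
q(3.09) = 262.15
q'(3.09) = 335.90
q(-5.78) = 5495.31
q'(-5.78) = -3567.59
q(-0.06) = -3.37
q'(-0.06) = 6.41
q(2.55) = 124.95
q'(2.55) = 183.16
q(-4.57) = 2289.78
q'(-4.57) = -1854.44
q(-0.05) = -3.31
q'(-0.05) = 6.56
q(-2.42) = 226.14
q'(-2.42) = -337.24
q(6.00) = 3999.34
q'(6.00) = 2771.91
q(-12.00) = 89462.44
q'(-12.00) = -28889.01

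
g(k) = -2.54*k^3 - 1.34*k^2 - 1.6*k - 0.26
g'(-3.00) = -62.14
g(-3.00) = 61.06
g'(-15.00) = -1675.90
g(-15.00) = 8294.74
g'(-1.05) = -7.19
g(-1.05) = 2.88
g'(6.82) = -374.30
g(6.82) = -879.22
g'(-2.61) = -46.51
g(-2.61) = 39.95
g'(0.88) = -9.86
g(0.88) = -4.44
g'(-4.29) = -130.34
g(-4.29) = 182.48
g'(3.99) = -133.60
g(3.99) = -189.32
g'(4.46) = -165.13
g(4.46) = -259.39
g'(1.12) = -14.16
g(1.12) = -7.30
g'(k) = -7.62*k^2 - 2.68*k - 1.6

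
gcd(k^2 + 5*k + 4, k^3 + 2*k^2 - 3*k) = 1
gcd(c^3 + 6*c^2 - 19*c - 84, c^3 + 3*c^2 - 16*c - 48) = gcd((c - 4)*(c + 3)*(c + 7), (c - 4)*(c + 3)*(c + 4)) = c^2 - c - 12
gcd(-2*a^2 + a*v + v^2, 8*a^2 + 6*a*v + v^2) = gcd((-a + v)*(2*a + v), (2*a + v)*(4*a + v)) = 2*a + v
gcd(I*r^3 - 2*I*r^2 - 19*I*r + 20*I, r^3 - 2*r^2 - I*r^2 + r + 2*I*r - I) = r - 1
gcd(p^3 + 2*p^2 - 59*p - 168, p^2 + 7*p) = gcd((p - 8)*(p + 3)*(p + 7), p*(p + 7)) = p + 7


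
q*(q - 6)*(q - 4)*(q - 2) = q^4 - 12*q^3 + 44*q^2 - 48*q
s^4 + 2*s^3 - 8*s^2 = s^2*(s - 2)*(s + 4)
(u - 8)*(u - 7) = u^2 - 15*u + 56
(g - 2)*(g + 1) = g^2 - g - 2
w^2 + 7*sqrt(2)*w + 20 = (w + 2*sqrt(2))*(w + 5*sqrt(2))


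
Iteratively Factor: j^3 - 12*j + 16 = (j - 2)*(j^2 + 2*j - 8) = (j - 2)^2*(j + 4)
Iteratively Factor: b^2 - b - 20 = (b - 5)*(b + 4)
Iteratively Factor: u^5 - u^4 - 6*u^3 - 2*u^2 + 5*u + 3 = (u - 3)*(u^4 + 2*u^3 - 2*u - 1) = (u - 3)*(u + 1)*(u^3 + u^2 - u - 1) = (u - 3)*(u + 1)^2*(u^2 - 1) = (u - 3)*(u + 1)^3*(u - 1)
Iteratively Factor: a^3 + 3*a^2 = (a)*(a^2 + 3*a) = a^2*(a + 3)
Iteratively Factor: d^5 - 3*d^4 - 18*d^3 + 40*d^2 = (d - 5)*(d^4 + 2*d^3 - 8*d^2) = (d - 5)*(d + 4)*(d^3 - 2*d^2) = d*(d - 5)*(d + 4)*(d^2 - 2*d) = d*(d - 5)*(d - 2)*(d + 4)*(d)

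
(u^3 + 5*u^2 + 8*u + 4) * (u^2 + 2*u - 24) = u^5 + 7*u^4 - 6*u^3 - 100*u^2 - 184*u - 96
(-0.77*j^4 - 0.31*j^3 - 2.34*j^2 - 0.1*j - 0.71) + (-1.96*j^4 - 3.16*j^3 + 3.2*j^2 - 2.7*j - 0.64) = -2.73*j^4 - 3.47*j^3 + 0.86*j^2 - 2.8*j - 1.35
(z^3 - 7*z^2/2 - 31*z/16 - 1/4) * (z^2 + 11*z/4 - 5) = z^5 - 3*z^4/4 - 265*z^3/16 + 763*z^2/64 + 9*z + 5/4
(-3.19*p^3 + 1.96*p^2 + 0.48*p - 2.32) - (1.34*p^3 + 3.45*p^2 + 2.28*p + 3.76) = -4.53*p^3 - 1.49*p^2 - 1.8*p - 6.08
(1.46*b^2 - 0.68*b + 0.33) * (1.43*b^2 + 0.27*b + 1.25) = 2.0878*b^4 - 0.5782*b^3 + 2.1133*b^2 - 0.7609*b + 0.4125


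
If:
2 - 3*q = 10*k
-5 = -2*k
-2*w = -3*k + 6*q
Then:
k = 5/2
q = -23/3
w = 107/4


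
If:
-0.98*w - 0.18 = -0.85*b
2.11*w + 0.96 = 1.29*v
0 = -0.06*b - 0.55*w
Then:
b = 0.19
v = 0.71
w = -0.02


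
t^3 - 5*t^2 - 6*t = t*(t - 6)*(t + 1)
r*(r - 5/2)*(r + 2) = r^3 - r^2/2 - 5*r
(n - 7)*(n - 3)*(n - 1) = n^3 - 11*n^2 + 31*n - 21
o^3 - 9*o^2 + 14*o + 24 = (o - 6)*(o - 4)*(o + 1)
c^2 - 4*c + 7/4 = (c - 7/2)*(c - 1/2)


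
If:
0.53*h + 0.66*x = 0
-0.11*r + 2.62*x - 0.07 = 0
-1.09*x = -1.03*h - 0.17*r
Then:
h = -0.08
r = 0.90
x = 0.06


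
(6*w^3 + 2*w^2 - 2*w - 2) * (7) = 42*w^3 + 14*w^2 - 14*w - 14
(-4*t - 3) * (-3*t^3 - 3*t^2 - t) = 12*t^4 + 21*t^3 + 13*t^2 + 3*t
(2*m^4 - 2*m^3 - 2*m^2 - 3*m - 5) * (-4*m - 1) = -8*m^5 + 6*m^4 + 10*m^3 + 14*m^2 + 23*m + 5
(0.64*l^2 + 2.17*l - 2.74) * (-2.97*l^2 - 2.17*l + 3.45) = -1.9008*l^4 - 7.8337*l^3 + 5.6369*l^2 + 13.4323*l - 9.453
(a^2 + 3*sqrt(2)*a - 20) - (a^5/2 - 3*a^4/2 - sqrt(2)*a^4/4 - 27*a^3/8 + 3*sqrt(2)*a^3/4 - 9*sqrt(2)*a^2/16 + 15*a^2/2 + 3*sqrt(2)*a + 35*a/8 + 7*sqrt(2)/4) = -a^5/2 + sqrt(2)*a^4/4 + 3*a^4/2 - 3*sqrt(2)*a^3/4 + 27*a^3/8 - 13*a^2/2 + 9*sqrt(2)*a^2/16 - 35*a/8 - 20 - 7*sqrt(2)/4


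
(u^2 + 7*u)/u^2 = (u + 7)/u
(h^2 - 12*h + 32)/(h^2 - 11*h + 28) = (h - 8)/(h - 7)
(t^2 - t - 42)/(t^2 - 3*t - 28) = (t + 6)/(t + 4)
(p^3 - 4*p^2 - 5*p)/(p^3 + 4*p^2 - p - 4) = p*(p - 5)/(p^2 + 3*p - 4)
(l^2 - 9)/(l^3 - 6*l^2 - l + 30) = (l + 3)/(l^2 - 3*l - 10)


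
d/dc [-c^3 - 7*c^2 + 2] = c*(-3*c - 14)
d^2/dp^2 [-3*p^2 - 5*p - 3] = -6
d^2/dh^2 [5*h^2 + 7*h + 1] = 10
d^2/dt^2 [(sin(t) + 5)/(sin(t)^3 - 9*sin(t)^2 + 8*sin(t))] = 2*(-2*sin(t)^3 - 11*sin(t)^2 + 215*sin(t) - 668 - 415/sin(t) + 760/sin(t)^2 - 320/sin(t)^3)/((sin(t) - 8)^3*(sin(t) - 1)^2)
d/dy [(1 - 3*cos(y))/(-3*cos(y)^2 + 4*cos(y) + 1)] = (9*cos(y)^2 - 6*cos(y) + 7)*sin(y)/(3*sin(y)^2 + 4*cos(y) - 2)^2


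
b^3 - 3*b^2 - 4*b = b*(b - 4)*(b + 1)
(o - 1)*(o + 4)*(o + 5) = o^3 + 8*o^2 + 11*o - 20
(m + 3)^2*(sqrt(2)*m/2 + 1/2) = sqrt(2)*m^3/2 + m^2/2 + 3*sqrt(2)*m^2 + 3*m + 9*sqrt(2)*m/2 + 9/2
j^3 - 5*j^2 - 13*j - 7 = (j - 7)*(j + 1)^2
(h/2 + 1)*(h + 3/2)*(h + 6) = h^3/2 + 19*h^2/4 + 12*h + 9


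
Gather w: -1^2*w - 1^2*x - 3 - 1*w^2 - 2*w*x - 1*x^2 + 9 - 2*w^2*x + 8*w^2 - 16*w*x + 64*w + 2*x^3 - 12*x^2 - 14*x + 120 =w^2*(7 - 2*x) + w*(63 - 18*x) + 2*x^3 - 13*x^2 - 15*x + 126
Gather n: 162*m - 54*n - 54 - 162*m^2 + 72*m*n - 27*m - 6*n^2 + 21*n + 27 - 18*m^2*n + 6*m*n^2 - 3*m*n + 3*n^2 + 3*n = -162*m^2 + 135*m + n^2*(6*m - 3) + n*(-18*m^2 + 69*m - 30) - 27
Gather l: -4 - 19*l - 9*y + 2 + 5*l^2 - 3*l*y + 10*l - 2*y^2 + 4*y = 5*l^2 + l*(-3*y - 9) - 2*y^2 - 5*y - 2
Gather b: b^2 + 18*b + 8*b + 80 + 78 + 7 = b^2 + 26*b + 165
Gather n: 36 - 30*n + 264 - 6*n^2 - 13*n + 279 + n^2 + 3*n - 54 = -5*n^2 - 40*n + 525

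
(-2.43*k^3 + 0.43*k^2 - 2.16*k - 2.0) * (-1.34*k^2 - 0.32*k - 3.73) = 3.2562*k^5 + 0.2014*k^4 + 11.8207*k^3 + 1.7673*k^2 + 8.6968*k + 7.46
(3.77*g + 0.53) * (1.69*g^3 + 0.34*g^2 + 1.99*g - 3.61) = 6.3713*g^4 + 2.1775*g^3 + 7.6825*g^2 - 12.555*g - 1.9133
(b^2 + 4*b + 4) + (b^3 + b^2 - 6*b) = b^3 + 2*b^2 - 2*b + 4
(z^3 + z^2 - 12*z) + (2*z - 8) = z^3 + z^2 - 10*z - 8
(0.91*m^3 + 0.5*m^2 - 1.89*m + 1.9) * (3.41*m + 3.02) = 3.1031*m^4 + 4.4532*m^3 - 4.9349*m^2 + 0.7712*m + 5.738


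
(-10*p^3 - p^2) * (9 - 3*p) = 30*p^4 - 87*p^3 - 9*p^2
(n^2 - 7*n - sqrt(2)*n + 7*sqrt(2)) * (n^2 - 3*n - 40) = n^4 - 10*n^3 - sqrt(2)*n^3 - 19*n^2 + 10*sqrt(2)*n^2 + 19*sqrt(2)*n + 280*n - 280*sqrt(2)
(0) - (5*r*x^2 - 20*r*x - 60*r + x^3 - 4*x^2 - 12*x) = -5*r*x^2 + 20*r*x + 60*r - x^3 + 4*x^2 + 12*x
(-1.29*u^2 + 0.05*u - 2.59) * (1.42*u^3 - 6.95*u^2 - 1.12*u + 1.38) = -1.8318*u^5 + 9.0365*u^4 - 2.5805*u^3 + 16.1643*u^2 + 2.9698*u - 3.5742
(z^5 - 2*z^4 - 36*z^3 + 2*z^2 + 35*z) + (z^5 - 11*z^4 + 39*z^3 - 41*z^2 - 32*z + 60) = 2*z^5 - 13*z^4 + 3*z^3 - 39*z^2 + 3*z + 60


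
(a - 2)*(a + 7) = a^2 + 5*a - 14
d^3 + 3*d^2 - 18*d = d*(d - 3)*(d + 6)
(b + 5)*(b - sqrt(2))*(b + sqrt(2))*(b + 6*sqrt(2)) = b^4 + 5*b^3 + 6*sqrt(2)*b^3 - 2*b^2 + 30*sqrt(2)*b^2 - 12*sqrt(2)*b - 10*b - 60*sqrt(2)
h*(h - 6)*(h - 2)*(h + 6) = h^4 - 2*h^3 - 36*h^2 + 72*h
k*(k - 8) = k^2 - 8*k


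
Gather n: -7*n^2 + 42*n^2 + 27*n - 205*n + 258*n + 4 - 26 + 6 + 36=35*n^2 + 80*n + 20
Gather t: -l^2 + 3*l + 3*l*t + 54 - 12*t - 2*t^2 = -l^2 + 3*l - 2*t^2 + t*(3*l - 12) + 54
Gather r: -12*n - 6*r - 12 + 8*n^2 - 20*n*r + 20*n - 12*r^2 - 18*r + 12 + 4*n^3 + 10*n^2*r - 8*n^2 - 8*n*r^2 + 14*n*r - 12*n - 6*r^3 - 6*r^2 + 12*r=4*n^3 - 4*n - 6*r^3 + r^2*(-8*n - 18) + r*(10*n^2 - 6*n - 12)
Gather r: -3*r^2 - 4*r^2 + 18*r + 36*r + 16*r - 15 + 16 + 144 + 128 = -7*r^2 + 70*r + 273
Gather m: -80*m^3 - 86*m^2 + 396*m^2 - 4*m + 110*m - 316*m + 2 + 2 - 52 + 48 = -80*m^3 + 310*m^2 - 210*m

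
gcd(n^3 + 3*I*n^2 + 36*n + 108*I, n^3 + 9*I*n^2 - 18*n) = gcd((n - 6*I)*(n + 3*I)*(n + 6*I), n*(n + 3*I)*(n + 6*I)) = n^2 + 9*I*n - 18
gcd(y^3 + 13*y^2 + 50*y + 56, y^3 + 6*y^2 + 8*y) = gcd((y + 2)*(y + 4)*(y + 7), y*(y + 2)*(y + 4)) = y^2 + 6*y + 8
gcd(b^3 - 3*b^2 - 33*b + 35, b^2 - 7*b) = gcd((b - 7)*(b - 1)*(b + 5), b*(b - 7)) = b - 7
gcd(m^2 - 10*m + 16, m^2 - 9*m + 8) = m - 8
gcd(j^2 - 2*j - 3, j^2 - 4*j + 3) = j - 3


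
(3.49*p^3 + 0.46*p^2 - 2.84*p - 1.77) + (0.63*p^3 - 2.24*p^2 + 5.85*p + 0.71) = 4.12*p^3 - 1.78*p^2 + 3.01*p - 1.06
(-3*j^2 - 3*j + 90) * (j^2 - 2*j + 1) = -3*j^4 + 3*j^3 + 93*j^2 - 183*j + 90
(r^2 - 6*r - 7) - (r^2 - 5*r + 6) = -r - 13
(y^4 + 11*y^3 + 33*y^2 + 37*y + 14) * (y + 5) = y^5 + 16*y^4 + 88*y^3 + 202*y^2 + 199*y + 70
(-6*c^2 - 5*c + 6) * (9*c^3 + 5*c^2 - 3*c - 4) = -54*c^5 - 75*c^4 + 47*c^3 + 69*c^2 + 2*c - 24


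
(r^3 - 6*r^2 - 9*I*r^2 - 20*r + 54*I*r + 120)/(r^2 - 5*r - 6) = (r^2 - 9*I*r - 20)/(r + 1)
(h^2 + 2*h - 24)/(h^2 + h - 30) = (h - 4)/(h - 5)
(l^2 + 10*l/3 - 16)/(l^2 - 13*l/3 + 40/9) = 3*(l + 6)/(3*l - 5)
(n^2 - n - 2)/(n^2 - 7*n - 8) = (n - 2)/(n - 8)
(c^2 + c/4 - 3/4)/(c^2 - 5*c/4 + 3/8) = 2*(c + 1)/(2*c - 1)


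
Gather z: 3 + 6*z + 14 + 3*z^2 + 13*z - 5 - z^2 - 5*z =2*z^2 + 14*z + 12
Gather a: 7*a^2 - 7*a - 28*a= 7*a^2 - 35*a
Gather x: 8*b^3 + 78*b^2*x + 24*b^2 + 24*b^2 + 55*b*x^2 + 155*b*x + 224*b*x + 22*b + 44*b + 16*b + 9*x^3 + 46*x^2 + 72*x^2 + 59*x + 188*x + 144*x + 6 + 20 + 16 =8*b^3 + 48*b^2 + 82*b + 9*x^3 + x^2*(55*b + 118) + x*(78*b^2 + 379*b + 391) + 42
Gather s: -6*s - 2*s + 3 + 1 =4 - 8*s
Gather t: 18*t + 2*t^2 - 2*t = 2*t^2 + 16*t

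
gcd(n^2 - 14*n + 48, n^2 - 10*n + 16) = n - 8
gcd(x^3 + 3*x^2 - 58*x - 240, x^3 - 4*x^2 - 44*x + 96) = x^2 - 2*x - 48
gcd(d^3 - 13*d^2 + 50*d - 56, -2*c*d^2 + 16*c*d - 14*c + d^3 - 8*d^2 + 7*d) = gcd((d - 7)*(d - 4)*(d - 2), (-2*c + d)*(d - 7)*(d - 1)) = d - 7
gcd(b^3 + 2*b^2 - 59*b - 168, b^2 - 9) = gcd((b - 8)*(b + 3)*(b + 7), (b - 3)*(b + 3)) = b + 3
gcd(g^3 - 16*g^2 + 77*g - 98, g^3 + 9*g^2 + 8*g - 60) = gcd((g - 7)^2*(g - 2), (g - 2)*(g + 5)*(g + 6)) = g - 2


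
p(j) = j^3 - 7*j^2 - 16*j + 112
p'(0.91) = -26.26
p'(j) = 3*j^2 - 14*j - 16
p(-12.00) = -2432.00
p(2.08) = 57.43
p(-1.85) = 111.31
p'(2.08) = -32.14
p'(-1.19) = 4.91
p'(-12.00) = 584.00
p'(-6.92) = 224.54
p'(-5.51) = 152.22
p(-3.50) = 39.38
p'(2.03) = -32.06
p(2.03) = 59.04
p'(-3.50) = 69.75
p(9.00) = 130.00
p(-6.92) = -443.86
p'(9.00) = 101.00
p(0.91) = 92.40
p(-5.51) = -179.64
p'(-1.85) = 20.17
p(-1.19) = 119.44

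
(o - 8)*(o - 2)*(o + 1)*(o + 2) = o^4 - 7*o^3 - 12*o^2 + 28*o + 32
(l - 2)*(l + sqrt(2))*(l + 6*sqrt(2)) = l^3 - 2*l^2 + 7*sqrt(2)*l^2 - 14*sqrt(2)*l + 12*l - 24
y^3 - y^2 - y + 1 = (y - 1)^2*(y + 1)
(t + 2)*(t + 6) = t^2 + 8*t + 12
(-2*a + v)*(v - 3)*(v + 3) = -2*a*v^2 + 18*a + v^3 - 9*v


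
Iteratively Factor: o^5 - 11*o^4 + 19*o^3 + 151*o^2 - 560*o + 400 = (o + 4)*(o^4 - 15*o^3 + 79*o^2 - 165*o + 100) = (o - 1)*(o + 4)*(o^3 - 14*o^2 + 65*o - 100) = (o - 4)*(o - 1)*(o + 4)*(o^2 - 10*o + 25) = (o - 5)*(o - 4)*(o - 1)*(o + 4)*(o - 5)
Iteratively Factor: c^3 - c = (c - 1)*(c^2 + c) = (c - 1)*(c + 1)*(c)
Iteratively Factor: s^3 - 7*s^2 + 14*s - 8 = (s - 2)*(s^2 - 5*s + 4) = (s - 2)*(s - 1)*(s - 4)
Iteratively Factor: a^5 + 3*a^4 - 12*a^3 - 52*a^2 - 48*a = (a + 2)*(a^4 + a^3 - 14*a^2 - 24*a) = (a + 2)*(a + 3)*(a^3 - 2*a^2 - 8*a) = (a + 2)^2*(a + 3)*(a^2 - 4*a) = (a - 4)*(a + 2)^2*(a + 3)*(a)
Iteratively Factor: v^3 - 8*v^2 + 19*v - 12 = (v - 4)*(v^2 - 4*v + 3) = (v - 4)*(v - 3)*(v - 1)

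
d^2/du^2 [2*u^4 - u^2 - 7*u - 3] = 24*u^2 - 2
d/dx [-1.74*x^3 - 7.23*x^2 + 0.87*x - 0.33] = -5.22*x^2 - 14.46*x + 0.87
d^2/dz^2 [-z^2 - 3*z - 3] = -2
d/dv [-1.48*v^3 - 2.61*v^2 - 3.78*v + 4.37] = -4.44*v^2 - 5.22*v - 3.78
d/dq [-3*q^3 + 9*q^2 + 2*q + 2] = -9*q^2 + 18*q + 2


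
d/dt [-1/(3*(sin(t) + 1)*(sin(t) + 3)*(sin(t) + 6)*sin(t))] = 2*(2*sin(t)^3 + 15*sin(t)^2 + 27*sin(t) + 9)*cos(t)/(3*(sin(t) + 1)^2*(sin(t) + 3)^2*(sin(t) + 6)^2*sin(t)^2)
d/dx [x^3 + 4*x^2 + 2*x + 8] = 3*x^2 + 8*x + 2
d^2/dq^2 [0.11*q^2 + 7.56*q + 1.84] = 0.220000000000000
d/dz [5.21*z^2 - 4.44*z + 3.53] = 10.42*z - 4.44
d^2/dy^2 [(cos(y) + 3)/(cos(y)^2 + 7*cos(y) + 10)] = (-9*(1 - cos(2*y))^2*cos(y) - 5*(1 - cos(2*y))^2 + 703*cos(y) + 102*cos(2*y) - 9*cos(3*y) + 2*cos(5*y) + 498)/(4*(cos(y) + 2)^3*(cos(y) + 5)^3)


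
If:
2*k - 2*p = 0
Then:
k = p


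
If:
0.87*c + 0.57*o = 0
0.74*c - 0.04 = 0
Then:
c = 0.05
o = -0.08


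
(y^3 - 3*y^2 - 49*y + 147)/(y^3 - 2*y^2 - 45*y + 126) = (y - 7)/(y - 6)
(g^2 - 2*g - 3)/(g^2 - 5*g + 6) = (g + 1)/(g - 2)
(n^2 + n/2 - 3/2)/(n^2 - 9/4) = 2*(n - 1)/(2*n - 3)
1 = 1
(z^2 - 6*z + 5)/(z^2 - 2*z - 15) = (z - 1)/(z + 3)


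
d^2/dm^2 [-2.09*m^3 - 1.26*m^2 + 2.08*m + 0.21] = -12.54*m - 2.52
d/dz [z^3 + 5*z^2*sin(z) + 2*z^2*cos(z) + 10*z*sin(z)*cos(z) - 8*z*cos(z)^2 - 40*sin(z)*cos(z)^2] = -2*z^2*sin(z) + 5*z^2*cos(z) + 3*z^2 + 10*z*sin(z) + 8*z*sin(2*z) + 4*z*cos(z) + 10*z*cos(2*z) + 5*sin(2*z) - 10*cos(z) - 4*cos(2*z) - 30*cos(3*z) - 4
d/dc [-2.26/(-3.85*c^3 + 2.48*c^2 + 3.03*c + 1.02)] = (-26.103*c^2 + 11.2096*c + 6.8478)/(-3.85*c^3 + 2.48*c^2 + 3.03*c + 1.02)^2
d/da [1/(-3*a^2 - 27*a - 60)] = (2*a + 9)/(3*(a^2 + 9*a + 20)^2)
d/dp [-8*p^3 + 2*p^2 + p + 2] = -24*p^2 + 4*p + 1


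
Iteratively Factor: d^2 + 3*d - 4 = (d + 4)*(d - 1)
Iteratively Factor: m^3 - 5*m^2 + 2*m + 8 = (m - 4)*(m^2 - m - 2) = (m - 4)*(m - 2)*(m + 1)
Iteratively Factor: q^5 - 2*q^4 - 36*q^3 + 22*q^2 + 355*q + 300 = (q - 5)*(q^4 + 3*q^3 - 21*q^2 - 83*q - 60) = (q - 5)*(q + 1)*(q^3 + 2*q^2 - 23*q - 60) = (q - 5)*(q + 1)*(q + 4)*(q^2 - 2*q - 15) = (q - 5)^2*(q + 1)*(q + 4)*(q + 3)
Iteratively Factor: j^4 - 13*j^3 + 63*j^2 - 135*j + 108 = (j - 4)*(j^3 - 9*j^2 + 27*j - 27) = (j - 4)*(j - 3)*(j^2 - 6*j + 9) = (j - 4)*(j - 3)^2*(j - 3)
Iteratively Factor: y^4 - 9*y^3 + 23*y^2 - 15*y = (y)*(y^3 - 9*y^2 + 23*y - 15) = y*(y - 3)*(y^2 - 6*y + 5) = y*(y - 3)*(y - 1)*(y - 5)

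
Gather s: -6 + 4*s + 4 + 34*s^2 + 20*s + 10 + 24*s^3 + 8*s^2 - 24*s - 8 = 24*s^3 + 42*s^2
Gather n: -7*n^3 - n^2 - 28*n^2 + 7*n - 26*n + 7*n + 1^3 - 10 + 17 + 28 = -7*n^3 - 29*n^2 - 12*n + 36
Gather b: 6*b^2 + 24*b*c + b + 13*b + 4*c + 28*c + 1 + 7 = 6*b^2 + b*(24*c + 14) + 32*c + 8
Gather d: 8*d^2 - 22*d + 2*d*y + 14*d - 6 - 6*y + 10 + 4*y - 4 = 8*d^2 + d*(2*y - 8) - 2*y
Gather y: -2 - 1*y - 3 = -y - 5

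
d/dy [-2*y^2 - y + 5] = -4*y - 1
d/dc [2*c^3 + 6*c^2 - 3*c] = 6*c^2 + 12*c - 3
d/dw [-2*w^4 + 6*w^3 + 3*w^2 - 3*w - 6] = -8*w^3 + 18*w^2 + 6*w - 3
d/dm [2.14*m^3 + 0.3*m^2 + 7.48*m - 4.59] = 6.42*m^2 + 0.6*m + 7.48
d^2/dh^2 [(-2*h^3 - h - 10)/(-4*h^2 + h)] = 4*(9*h^3 + 240*h^2 - 60*h + 5)/(h^3*(64*h^3 - 48*h^2 + 12*h - 1))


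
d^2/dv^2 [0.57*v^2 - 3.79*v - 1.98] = 1.14000000000000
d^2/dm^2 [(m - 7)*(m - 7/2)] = 2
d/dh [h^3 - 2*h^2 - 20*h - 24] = 3*h^2 - 4*h - 20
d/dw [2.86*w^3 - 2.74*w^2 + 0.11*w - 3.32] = 8.58*w^2 - 5.48*w + 0.11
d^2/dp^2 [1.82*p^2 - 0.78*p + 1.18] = 3.64000000000000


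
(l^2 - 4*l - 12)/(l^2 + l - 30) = (l^2 - 4*l - 12)/(l^2 + l - 30)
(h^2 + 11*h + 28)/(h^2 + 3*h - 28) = (h + 4)/(h - 4)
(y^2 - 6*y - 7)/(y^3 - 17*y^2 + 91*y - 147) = (y + 1)/(y^2 - 10*y + 21)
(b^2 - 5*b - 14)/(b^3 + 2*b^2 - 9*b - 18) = (b - 7)/(b^2 - 9)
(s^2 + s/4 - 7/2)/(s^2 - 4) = (s - 7/4)/(s - 2)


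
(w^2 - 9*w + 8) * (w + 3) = w^3 - 6*w^2 - 19*w + 24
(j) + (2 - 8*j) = 2 - 7*j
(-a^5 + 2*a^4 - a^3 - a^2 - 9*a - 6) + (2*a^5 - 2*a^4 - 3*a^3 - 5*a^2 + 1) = a^5 - 4*a^3 - 6*a^2 - 9*a - 5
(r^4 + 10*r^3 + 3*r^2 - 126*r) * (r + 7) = r^5 + 17*r^4 + 73*r^3 - 105*r^2 - 882*r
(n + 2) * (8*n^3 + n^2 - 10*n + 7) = 8*n^4 + 17*n^3 - 8*n^2 - 13*n + 14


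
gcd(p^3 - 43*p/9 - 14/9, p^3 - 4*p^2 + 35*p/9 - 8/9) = 1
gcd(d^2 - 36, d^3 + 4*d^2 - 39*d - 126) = d - 6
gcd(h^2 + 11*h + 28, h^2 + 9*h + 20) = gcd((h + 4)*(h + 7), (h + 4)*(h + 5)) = h + 4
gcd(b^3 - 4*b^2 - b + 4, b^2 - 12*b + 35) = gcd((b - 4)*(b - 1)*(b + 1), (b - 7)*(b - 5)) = 1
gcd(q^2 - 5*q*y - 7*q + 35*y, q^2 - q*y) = 1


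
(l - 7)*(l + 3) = l^2 - 4*l - 21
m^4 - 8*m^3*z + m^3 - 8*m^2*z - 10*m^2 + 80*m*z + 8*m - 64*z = (m - 2)*(m - 1)*(m + 4)*(m - 8*z)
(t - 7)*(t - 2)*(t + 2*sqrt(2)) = t^3 - 9*t^2 + 2*sqrt(2)*t^2 - 18*sqrt(2)*t + 14*t + 28*sqrt(2)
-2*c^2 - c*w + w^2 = (-2*c + w)*(c + w)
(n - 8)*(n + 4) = n^2 - 4*n - 32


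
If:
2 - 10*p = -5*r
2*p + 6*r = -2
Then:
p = 1/35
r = -12/35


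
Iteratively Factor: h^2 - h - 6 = (h + 2)*(h - 3)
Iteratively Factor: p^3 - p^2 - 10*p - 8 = (p + 2)*(p^2 - 3*p - 4) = (p - 4)*(p + 2)*(p + 1)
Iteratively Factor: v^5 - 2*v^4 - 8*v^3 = (v - 4)*(v^4 + 2*v^3) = (v - 4)*(v + 2)*(v^3) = v*(v - 4)*(v + 2)*(v^2) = v^2*(v - 4)*(v + 2)*(v)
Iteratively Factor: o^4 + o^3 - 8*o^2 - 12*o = (o)*(o^3 + o^2 - 8*o - 12) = o*(o + 2)*(o^2 - o - 6) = o*(o + 2)^2*(o - 3)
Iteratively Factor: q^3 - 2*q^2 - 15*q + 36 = (q - 3)*(q^2 + q - 12) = (q - 3)*(q + 4)*(q - 3)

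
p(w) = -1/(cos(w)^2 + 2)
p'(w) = -2*sin(w)*cos(w)/(cos(w)^2 + 2)^2 = -4*sin(2*w)/(cos(2*w) + 5)^2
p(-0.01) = -0.33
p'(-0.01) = 0.00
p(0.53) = -0.36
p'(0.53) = -0.12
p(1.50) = -0.50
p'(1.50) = -0.04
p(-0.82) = -0.41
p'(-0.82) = 0.16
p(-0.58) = -0.37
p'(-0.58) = 0.13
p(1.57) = -0.50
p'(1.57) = -0.00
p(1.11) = -0.46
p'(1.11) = -0.16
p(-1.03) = -0.44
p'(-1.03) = 0.17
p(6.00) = -0.34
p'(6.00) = 0.06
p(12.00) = -0.37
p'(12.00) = 0.12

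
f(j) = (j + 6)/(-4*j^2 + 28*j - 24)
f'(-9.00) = 0.00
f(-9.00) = 0.00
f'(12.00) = 0.01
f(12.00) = -0.07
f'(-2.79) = -0.02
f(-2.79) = -0.02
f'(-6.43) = -0.00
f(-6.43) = 0.00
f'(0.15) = -0.47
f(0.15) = -0.31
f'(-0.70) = -0.11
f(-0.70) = -0.12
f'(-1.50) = -0.05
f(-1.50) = -0.06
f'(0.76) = -6.05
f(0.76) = -1.34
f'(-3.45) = -0.01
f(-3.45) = -0.02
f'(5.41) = 1.71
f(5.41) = 1.10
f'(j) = (j + 6)*(8*j - 28)/(-4*j^2 + 28*j - 24)^2 + 1/(-4*j^2 + 28*j - 24)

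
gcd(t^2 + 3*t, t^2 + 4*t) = t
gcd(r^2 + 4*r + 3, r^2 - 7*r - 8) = r + 1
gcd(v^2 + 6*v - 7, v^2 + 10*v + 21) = v + 7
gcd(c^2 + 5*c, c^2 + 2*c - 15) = c + 5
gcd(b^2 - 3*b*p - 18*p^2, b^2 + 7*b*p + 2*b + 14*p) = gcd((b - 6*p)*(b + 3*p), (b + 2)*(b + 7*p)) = 1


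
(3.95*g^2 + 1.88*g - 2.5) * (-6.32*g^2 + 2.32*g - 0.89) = -24.964*g^4 - 2.7176*g^3 + 16.6461*g^2 - 7.4732*g + 2.225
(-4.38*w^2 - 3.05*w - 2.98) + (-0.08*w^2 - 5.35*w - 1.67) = -4.46*w^2 - 8.4*w - 4.65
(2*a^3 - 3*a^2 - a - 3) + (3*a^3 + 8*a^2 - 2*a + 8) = 5*a^3 + 5*a^2 - 3*a + 5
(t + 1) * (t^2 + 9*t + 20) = t^3 + 10*t^2 + 29*t + 20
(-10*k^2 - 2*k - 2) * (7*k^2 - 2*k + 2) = -70*k^4 + 6*k^3 - 30*k^2 - 4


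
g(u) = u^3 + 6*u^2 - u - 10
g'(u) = 3*u^2 + 12*u - 1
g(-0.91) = -4.87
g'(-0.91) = -9.44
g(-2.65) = 16.18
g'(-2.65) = -11.73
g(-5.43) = 12.24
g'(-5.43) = 22.29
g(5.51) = 333.93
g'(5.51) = 156.20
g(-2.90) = 18.97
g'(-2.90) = -10.57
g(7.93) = 858.06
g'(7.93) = 282.81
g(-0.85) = -5.43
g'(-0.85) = -9.03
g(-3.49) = 24.06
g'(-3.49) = -6.34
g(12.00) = 2570.00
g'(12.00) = 575.00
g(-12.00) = -862.00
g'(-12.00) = 287.00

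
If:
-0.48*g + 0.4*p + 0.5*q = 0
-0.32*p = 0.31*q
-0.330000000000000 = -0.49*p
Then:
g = -0.16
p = 0.67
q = -0.70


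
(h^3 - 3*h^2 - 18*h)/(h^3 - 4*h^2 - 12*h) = (h + 3)/(h + 2)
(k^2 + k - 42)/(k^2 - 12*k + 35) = (k^2 + k - 42)/(k^2 - 12*k + 35)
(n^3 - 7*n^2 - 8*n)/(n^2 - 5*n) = (n^2 - 7*n - 8)/(n - 5)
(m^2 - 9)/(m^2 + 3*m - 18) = (m + 3)/(m + 6)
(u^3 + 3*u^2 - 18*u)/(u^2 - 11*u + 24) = u*(u + 6)/(u - 8)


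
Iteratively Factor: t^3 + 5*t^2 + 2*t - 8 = (t + 4)*(t^2 + t - 2) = (t + 2)*(t + 4)*(t - 1)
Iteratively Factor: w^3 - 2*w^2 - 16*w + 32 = (w + 4)*(w^2 - 6*w + 8) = (w - 2)*(w + 4)*(w - 4)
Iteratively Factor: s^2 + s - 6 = (s - 2)*(s + 3)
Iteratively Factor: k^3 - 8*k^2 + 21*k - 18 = (k - 3)*(k^2 - 5*k + 6) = (k - 3)^2*(k - 2)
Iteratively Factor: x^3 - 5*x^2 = (x)*(x^2 - 5*x) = x*(x - 5)*(x)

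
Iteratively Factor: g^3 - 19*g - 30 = (g + 2)*(g^2 - 2*g - 15) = (g + 2)*(g + 3)*(g - 5)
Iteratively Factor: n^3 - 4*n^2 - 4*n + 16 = (n + 2)*(n^2 - 6*n + 8) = (n - 4)*(n + 2)*(n - 2)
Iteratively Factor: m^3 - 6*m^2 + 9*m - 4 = (m - 4)*(m^2 - 2*m + 1) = (m - 4)*(m - 1)*(m - 1)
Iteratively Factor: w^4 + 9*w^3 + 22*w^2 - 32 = (w + 4)*(w^3 + 5*w^2 + 2*w - 8) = (w + 2)*(w + 4)*(w^2 + 3*w - 4) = (w + 2)*(w + 4)^2*(w - 1)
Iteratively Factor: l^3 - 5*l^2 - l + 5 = (l - 1)*(l^2 - 4*l - 5) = (l - 5)*(l - 1)*(l + 1)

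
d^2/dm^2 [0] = 0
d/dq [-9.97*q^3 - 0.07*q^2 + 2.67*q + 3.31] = -29.91*q^2 - 0.14*q + 2.67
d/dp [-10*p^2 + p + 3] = 1 - 20*p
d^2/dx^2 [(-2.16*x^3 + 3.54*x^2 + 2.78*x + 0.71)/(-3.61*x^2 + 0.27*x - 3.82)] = (-2.8421709430404e-14*x^5 - 5.6843418860808e-14*x^4 - 138.618088*x^3 + 224.020158*x^2 + 423.290262*x - 89.57021)/(47.045881*x^6 - 10.556001*x^5 + 150.137373*x^4 - 22.359807*x^3 + 158.871126*x^2 - 11.819844*x + 55.742968)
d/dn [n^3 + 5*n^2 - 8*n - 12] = 3*n^2 + 10*n - 8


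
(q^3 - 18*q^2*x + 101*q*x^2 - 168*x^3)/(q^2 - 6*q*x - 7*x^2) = (q^2 - 11*q*x + 24*x^2)/(q + x)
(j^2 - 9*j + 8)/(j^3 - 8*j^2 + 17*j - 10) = (j - 8)/(j^2 - 7*j + 10)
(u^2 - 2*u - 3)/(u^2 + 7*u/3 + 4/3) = 3*(u - 3)/(3*u + 4)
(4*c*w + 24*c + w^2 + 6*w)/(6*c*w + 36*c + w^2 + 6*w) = (4*c + w)/(6*c + w)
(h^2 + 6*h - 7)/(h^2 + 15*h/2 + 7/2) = 2*(h - 1)/(2*h + 1)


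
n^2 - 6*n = n*(n - 6)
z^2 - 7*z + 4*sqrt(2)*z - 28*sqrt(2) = (z - 7)*(z + 4*sqrt(2))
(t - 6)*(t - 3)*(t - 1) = t^3 - 10*t^2 + 27*t - 18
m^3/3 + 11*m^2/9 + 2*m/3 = m*(m/3 + 1)*(m + 2/3)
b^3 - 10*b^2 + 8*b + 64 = (b - 8)*(b - 4)*(b + 2)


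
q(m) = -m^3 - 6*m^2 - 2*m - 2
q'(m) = -3*m^2 - 12*m - 2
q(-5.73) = 0.60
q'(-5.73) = -31.74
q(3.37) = -115.15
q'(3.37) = -76.51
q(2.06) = -40.32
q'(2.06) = -39.45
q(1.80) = -30.87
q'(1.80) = -33.32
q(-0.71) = -3.25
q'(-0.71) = 5.01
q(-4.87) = -19.06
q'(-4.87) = -14.71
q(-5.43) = -7.95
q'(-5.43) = -25.29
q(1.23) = -15.40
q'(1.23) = -21.30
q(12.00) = -2618.00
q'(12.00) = -578.00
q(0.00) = -2.00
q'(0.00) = -2.00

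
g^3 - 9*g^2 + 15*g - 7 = (g - 7)*(g - 1)^2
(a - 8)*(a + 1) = a^2 - 7*a - 8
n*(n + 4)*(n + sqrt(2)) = n^3 + sqrt(2)*n^2 + 4*n^2 + 4*sqrt(2)*n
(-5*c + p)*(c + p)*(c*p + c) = -5*c^3*p - 5*c^3 - 4*c^2*p^2 - 4*c^2*p + c*p^3 + c*p^2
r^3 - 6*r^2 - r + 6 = (r - 6)*(r - 1)*(r + 1)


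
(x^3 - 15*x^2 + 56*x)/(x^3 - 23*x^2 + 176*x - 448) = x/(x - 8)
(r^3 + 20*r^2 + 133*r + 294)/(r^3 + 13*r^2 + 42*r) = (r + 7)/r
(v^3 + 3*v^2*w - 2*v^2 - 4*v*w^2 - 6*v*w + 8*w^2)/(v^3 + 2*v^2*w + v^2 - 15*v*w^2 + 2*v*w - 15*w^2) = (v^3 + 3*v^2*w - 2*v^2 - 4*v*w^2 - 6*v*w + 8*w^2)/(v^3 + 2*v^2*w + v^2 - 15*v*w^2 + 2*v*w - 15*w^2)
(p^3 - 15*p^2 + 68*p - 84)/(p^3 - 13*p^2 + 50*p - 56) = (p - 6)/(p - 4)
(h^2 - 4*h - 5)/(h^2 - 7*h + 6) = (h^2 - 4*h - 5)/(h^2 - 7*h + 6)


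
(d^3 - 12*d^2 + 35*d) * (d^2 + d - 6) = d^5 - 11*d^4 + 17*d^3 + 107*d^2 - 210*d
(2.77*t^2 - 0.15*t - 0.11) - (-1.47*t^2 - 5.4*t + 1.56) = 4.24*t^2 + 5.25*t - 1.67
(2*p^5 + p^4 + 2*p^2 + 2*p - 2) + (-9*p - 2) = 2*p^5 + p^4 + 2*p^2 - 7*p - 4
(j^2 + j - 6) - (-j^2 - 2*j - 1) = 2*j^2 + 3*j - 5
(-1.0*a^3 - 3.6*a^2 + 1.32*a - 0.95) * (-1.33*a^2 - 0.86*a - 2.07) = 1.33*a^5 + 5.648*a^4 + 3.4104*a^3 + 7.5803*a^2 - 1.9154*a + 1.9665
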